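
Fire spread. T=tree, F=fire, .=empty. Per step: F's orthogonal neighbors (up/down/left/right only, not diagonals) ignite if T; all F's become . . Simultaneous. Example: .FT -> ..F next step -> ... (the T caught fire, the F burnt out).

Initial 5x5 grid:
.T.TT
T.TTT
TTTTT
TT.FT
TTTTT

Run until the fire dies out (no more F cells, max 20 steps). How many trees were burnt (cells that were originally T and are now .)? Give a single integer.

Answer: 19

Derivation:
Step 1: +3 fires, +1 burnt (F count now 3)
Step 2: +5 fires, +3 burnt (F count now 5)
Step 3: +5 fires, +5 burnt (F count now 5)
Step 4: +4 fires, +5 burnt (F count now 4)
Step 5: +2 fires, +4 burnt (F count now 2)
Step 6: +0 fires, +2 burnt (F count now 0)
Fire out after step 6
Initially T: 20, now '.': 24
Total burnt (originally-T cells now '.'): 19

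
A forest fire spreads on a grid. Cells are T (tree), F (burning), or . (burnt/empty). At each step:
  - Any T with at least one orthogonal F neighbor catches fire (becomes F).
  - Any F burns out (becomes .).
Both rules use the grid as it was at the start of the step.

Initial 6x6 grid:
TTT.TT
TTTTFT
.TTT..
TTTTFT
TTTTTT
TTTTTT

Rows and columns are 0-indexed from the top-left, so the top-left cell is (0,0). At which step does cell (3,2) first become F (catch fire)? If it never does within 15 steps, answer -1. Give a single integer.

Step 1: cell (3,2)='T' (+6 fires, +2 burnt)
Step 2: cell (3,2)='F' (+7 fires, +6 burnt)
  -> target ignites at step 2
Step 3: cell (3,2)='.' (+7 fires, +7 burnt)
Step 4: cell (3,2)='.' (+6 fires, +7 burnt)
Step 5: cell (3,2)='.' (+3 fires, +6 burnt)
Step 6: cell (3,2)='.' (+1 fires, +3 burnt)
Step 7: cell (3,2)='.' (+0 fires, +1 burnt)
  fire out at step 7

2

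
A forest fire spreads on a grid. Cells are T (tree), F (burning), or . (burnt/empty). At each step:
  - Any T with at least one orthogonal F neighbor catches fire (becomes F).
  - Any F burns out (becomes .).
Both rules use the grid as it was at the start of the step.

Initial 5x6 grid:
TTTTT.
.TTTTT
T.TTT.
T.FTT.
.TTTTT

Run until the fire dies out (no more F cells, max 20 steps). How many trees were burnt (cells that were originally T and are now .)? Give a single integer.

Step 1: +3 fires, +1 burnt (F count now 3)
Step 2: +5 fires, +3 burnt (F count now 5)
Step 3: +5 fires, +5 burnt (F count now 5)
Step 4: +4 fires, +5 burnt (F count now 4)
Step 5: +3 fires, +4 burnt (F count now 3)
Step 6: +0 fires, +3 burnt (F count now 0)
Fire out after step 6
Initially T: 22, now '.': 28
Total burnt (originally-T cells now '.'): 20

Answer: 20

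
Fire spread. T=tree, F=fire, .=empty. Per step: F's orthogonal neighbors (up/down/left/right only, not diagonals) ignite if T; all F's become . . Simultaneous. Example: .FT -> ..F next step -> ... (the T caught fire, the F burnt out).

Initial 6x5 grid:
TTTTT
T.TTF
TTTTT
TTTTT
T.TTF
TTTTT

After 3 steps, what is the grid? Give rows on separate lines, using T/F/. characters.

Step 1: 6 trees catch fire, 2 burn out
  TTTTF
  T.TF.
  TTTTF
  TTTTF
  T.TF.
  TTTTF
Step 2: 6 trees catch fire, 6 burn out
  TTTF.
  T.F..
  TTTF.
  TTTF.
  T.F..
  TTTF.
Step 3: 4 trees catch fire, 6 burn out
  TTF..
  T....
  TTF..
  TTF..
  T....
  TTF..

TTF..
T....
TTF..
TTF..
T....
TTF..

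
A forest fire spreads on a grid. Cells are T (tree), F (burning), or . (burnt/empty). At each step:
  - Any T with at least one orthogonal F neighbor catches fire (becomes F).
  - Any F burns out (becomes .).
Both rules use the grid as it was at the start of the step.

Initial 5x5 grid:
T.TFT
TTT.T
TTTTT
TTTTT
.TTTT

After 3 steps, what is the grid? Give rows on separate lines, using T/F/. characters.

Step 1: 2 trees catch fire, 1 burn out
  T.F.F
  TTT.T
  TTTTT
  TTTTT
  .TTTT
Step 2: 2 trees catch fire, 2 burn out
  T....
  TTF.F
  TTTTT
  TTTTT
  .TTTT
Step 3: 3 trees catch fire, 2 burn out
  T....
  TF...
  TTFTF
  TTTTT
  .TTTT

T....
TF...
TTFTF
TTTTT
.TTTT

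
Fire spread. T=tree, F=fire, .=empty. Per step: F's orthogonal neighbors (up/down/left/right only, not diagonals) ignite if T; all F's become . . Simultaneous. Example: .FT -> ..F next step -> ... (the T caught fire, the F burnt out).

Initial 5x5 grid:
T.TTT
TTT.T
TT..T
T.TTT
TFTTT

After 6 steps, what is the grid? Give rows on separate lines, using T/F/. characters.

Step 1: 2 trees catch fire, 1 burn out
  T.TTT
  TTT.T
  TT..T
  T.TTT
  F.FTT
Step 2: 3 trees catch fire, 2 burn out
  T.TTT
  TTT.T
  TT..T
  F.FTT
  ...FT
Step 3: 3 trees catch fire, 3 burn out
  T.TTT
  TTT.T
  FT..T
  ...FT
  ....F
Step 4: 3 trees catch fire, 3 burn out
  T.TTT
  FTT.T
  .F..T
  ....F
  .....
Step 5: 3 trees catch fire, 3 burn out
  F.TTT
  .FT.T
  ....F
  .....
  .....
Step 6: 2 trees catch fire, 3 burn out
  ..TTT
  ..F.F
  .....
  .....
  .....

..TTT
..F.F
.....
.....
.....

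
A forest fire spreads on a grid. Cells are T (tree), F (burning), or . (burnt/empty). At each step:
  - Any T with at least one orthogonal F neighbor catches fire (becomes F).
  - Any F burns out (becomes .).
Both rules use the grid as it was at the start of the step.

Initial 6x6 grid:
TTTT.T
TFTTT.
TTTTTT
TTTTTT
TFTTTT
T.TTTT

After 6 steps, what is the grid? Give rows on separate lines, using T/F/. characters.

Step 1: 7 trees catch fire, 2 burn out
  TFTT.T
  F.FTT.
  TFTTTT
  TFTTTT
  F.FTTT
  T.TTTT
Step 2: 10 trees catch fire, 7 burn out
  F.FT.T
  ...FT.
  F.FTTT
  F.FTTT
  ...FTT
  F.FTTT
Step 3: 6 trees catch fire, 10 burn out
  ...F.T
  ....F.
  ...FTT
  ...FTT
  ....FT
  ...FTT
Step 4: 4 trees catch fire, 6 burn out
  .....T
  ......
  ....FT
  ....FT
  .....F
  ....FT
Step 5: 3 trees catch fire, 4 burn out
  .....T
  ......
  .....F
  .....F
  ......
  .....F
Step 6: 0 trees catch fire, 3 burn out
  .....T
  ......
  ......
  ......
  ......
  ......

.....T
......
......
......
......
......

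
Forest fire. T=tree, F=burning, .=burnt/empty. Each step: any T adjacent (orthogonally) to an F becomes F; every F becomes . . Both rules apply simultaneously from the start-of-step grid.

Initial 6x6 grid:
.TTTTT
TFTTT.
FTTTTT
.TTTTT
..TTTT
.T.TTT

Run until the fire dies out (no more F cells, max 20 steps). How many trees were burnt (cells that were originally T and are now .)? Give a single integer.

Step 1: +4 fires, +2 burnt (F count now 4)
Step 2: +4 fires, +4 burnt (F count now 4)
Step 3: +4 fires, +4 burnt (F count now 4)
Step 4: +4 fires, +4 burnt (F count now 4)
Step 5: +4 fires, +4 burnt (F count now 4)
Step 6: +3 fires, +4 burnt (F count now 3)
Step 7: +2 fires, +3 burnt (F count now 2)
Step 8: +1 fires, +2 burnt (F count now 1)
Step 9: +0 fires, +1 burnt (F count now 0)
Fire out after step 9
Initially T: 27, now '.': 35
Total burnt (originally-T cells now '.'): 26

Answer: 26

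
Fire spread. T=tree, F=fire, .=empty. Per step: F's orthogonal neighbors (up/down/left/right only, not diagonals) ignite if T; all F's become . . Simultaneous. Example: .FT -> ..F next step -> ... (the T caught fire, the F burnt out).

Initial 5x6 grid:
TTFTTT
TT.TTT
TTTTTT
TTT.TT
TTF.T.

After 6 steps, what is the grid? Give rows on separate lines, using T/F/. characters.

Step 1: 4 trees catch fire, 2 burn out
  TF.FTT
  TT.TTT
  TTTTTT
  TTF.TT
  TF..T.
Step 2: 7 trees catch fire, 4 burn out
  F...FT
  TF.FTT
  TTFTTT
  TF..TT
  F...T.
Step 3: 6 trees catch fire, 7 burn out
  .....F
  F...FT
  TF.FTT
  F...TT
  ....T.
Step 4: 3 trees catch fire, 6 burn out
  ......
  .....F
  F...FT
  ....TT
  ....T.
Step 5: 2 trees catch fire, 3 burn out
  ......
  ......
  .....F
  ....FT
  ....T.
Step 6: 2 trees catch fire, 2 burn out
  ......
  ......
  ......
  .....F
  ....F.

......
......
......
.....F
....F.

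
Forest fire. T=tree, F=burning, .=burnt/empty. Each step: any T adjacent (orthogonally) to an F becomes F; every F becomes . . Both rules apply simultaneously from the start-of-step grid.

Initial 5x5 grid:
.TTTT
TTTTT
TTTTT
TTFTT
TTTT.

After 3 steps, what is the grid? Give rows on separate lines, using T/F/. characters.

Step 1: 4 trees catch fire, 1 burn out
  .TTTT
  TTTTT
  TTFTT
  TF.FT
  TTFT.
Step 2: 7 trees catch fire, 4 burn out
  .TTTT
  TTFTT
  TF.FT
  F...F
  TF.F.
Step 3: 6 trees catch fire, 7 burn out
  .TFTT
  TF.FT
  F...F
  .....
  F....

.TFTT
TF.FT
F...F
.....
F....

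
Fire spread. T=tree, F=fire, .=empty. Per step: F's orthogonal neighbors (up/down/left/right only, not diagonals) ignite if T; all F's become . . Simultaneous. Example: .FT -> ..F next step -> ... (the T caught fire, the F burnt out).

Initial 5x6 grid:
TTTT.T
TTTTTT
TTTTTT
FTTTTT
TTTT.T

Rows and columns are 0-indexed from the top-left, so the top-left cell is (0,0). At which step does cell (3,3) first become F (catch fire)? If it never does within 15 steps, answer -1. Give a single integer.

Step 1: cell (3,3)='T' (+3 fires, +1 burnt)
Step 2: cell (3,3)='T' (+4 fires, +3 burnt)
Step 3: cell (3,3)='F' (+5 fires, +4 burnt)
  -> target ignites at step 3
Step 4: cell (3,3)='.' (+5 fires, +5 burnt)
Step 5: cell (3,3)='.' (+4 fires, +5 burnt)
Step 6: cell (3,3)='.' (+4 fires, +4 burnt)
Step 7: cell (3,3)='.' (+1 fires, +4 burnt)
Step 8: cell (3,3)='.' (+1 fires, +1 burnt)
Step 9: cell (3,3)='.' (+0 fires, +1 burnt)
  fire out at step 9

3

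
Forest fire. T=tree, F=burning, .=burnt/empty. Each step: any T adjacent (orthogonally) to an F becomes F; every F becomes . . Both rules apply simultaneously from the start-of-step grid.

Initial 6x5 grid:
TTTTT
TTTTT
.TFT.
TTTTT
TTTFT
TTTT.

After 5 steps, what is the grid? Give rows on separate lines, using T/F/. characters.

Step 1: 8 trees catch fire, 2 burn out
  TTTTT
  TTFTT
  .F.F.
  TTFFT
  TTF.F
  TTTF.
Step 2: 7 trees catch fire, 8 burn out
  TTFTT
  TF.FT
  .....
  TF..F
  TF...
  TTF..
Step 3: 7 trees catch fire, 7 burn out
  TF.FT
  F...F
  .....
  F....
  F....
  TF...
Step 4: 3 trees catch fire, 7 burn out
  F...F
  .....
  .....
  .....
  .....
  F....
Step 5: 0 trees catch fire, 3 burn out
  .....
  .....
  .....
  .....
  .....
  .....

.....
.....
.....
.....
.....
.....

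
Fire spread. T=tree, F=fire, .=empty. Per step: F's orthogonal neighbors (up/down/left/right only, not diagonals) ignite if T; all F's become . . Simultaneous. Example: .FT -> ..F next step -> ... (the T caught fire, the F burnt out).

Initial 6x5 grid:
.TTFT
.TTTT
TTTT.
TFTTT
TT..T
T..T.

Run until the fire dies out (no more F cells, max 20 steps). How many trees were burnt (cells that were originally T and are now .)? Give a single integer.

Answer: 19

Derivation:
Step 1: +7 fires, +2 burnt (F count now 7)
Step 2: +9 fires, +7 burnt (F count now 9)
Step 3: +2 fires, +9 burnt (F count now 2)
Step 4: +1 fires, +2 burnt (F count now 1)
Step 5: +0 fires, +1 burnt (F count now 0)
Fire out after step 5
Initially T: 20, now '.': 29
Total burnt (originally-T cells now '.'): 19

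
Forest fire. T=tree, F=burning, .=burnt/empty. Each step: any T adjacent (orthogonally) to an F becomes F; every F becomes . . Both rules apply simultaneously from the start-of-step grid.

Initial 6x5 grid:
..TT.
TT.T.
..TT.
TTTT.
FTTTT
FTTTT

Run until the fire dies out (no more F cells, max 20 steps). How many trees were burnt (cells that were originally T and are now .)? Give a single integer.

Answer: 17

Derivation:
Step 1: +3 fires, +2 burnt (F count now 3)
Step 2: +3 fires, +3 burnt (F count now 3)
Step 3: +3 fires, +3 burnt (F count now 3)
Step 4: +4 fires, +3 burnt (F count now 4)
Step 5: +1 fires, +4 burnt (F count now 1)
Step 6: +1 fires, +1 burnt (F count now 1)
Step 7: +1 fires, +1 burnt (F count now 1)
Step 8: +1 fires, +1 burnt (F count now 1)
Step 9: +0 fires, +1 burnt (F count now 0)
Fire out after step 9
Initially T: 19, now '.': 28
Total burnt (originally-T cells now '.'): 17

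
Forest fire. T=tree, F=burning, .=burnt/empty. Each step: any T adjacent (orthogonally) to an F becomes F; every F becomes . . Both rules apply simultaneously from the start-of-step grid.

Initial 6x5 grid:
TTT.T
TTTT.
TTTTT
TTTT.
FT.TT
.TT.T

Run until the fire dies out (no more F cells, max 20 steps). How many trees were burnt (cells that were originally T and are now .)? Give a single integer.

Answer: 22

Derivation:
Step 1: +2 fires, +1 burnt (F count now 2)
Step 2: +3 fires, +2 burnt (F count now 3)
Step 3: +4 fires, +3 burnt (F count now 4)
Step 4: +4 fires, +4 burnt (F count now 4)
Step 5: +4 fires, +4 burnt (F count now 4)
Step 6: +4 fires, +4 burnt (F count now 4)
Step 7: +1 fires, +4 burnt (F count now 1)
Step 8: +0 fires, +1 burnt (F count now 0)
Fire out after step 8
Initially T: 23, now '.': 29
Total burnt (originally-T cells now '.'): 22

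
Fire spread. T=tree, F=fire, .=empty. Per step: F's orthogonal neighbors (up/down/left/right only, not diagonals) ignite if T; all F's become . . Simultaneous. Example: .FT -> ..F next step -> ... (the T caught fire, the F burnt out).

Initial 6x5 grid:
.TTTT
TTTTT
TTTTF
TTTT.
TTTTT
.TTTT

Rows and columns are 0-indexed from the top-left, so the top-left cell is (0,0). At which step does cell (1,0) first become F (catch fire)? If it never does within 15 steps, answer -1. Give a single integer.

Step 1: cell (1,0)='T' (+2 fires, +1 burnt)
Step 2: cell (1,0)='T' (+4 fires, +2 burnt)
Step 3: cell (1,0)='T' (+5 fires, +4 burnt)
Step 4: cell (1,0)='T' (+7 fires, +5 burnt)
Step 5: cell (1,0)='F' (+6 fires, +7 burnt)
  -> target ignites at step 5
Step 6: cell (1,0)='.' (+2 fires, +6 burnt)
Step 7: cell (1,0)='.' (+0 fires, +2 burnt)
  fire out at step 7

5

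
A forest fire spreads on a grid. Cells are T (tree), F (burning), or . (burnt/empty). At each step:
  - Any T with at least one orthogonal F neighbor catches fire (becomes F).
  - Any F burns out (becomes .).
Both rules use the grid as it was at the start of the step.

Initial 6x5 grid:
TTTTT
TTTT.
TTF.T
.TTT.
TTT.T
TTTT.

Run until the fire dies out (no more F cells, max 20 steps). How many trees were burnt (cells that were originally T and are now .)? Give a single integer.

Step 1: +3 fires, +1 burnt (F count now 3)
Step 2: +7 fires, +3 burnt (F count now 7)
Step 3: +5 fires, +7 burnt (F count now 5)
Step 4: +5 fires, +5 burnt (F count now 5)
Step 5: +1 fires, +5 burnt (F count now 1)
Step 6: +0 fires, +1 burnt (F count now 0)
Fire out after step 6
Initially T: 23, now '.': 28
Total burnt (originally-T cells now '.'): 21

Answer: 21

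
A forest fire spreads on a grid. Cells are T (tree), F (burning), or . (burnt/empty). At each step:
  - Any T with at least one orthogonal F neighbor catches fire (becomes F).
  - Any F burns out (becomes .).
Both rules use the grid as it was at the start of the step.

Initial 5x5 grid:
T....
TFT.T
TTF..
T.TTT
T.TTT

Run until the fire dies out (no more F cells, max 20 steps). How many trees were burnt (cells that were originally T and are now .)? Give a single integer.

Answer: 13

Derivation:
Step 1: +4 fires, +2 burnt (F count now 4)
Step 2: +4 fires, +4 burnt (F count now 4)
Step 3: +3 fires, +4 burnt (F count now 3)
Step 4: +2 fires, +3 burnt (F count now 2)
Step 5: +0 fires, +2 burnt (F count now 0)
Fire out after step 5
Initially T: 14, now '.': 24
Total burnt (originally-T cells now '.'): 13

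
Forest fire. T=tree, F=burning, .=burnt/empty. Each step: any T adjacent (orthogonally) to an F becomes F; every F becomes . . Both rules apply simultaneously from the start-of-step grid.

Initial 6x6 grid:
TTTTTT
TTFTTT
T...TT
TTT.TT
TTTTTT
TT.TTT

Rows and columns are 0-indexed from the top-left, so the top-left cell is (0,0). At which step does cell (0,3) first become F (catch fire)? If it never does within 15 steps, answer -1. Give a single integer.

Step 1: cell (0,3)='T' (+3 fires, +1 burnt)
Step 2: cell (0,3)='F' (+4 fires, +3 burnt)
  -> target ignites at step 2
Step 3: cell (0,3)='.' (+5 fires, +4 burnt)
Step 4: cell (0,3)='.' (+4 fires, +5 burnt)
Step 5: cell (0,3)='.' (+4 fires, +4 burnt)
Step 6: cell (0,3)='.' (+6 fires, +4 burnt)
Step 7: cell (0,3)='.' (+4 fires, +6 burnt)
Step 8: cell (0,3)='.' (+0 fires, +4 burnt)
  fire out at step 8

2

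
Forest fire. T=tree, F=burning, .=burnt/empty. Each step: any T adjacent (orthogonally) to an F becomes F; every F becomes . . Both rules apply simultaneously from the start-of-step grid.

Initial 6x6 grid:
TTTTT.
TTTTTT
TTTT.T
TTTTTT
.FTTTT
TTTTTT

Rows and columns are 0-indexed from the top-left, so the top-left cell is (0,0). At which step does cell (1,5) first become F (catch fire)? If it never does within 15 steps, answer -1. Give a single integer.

Step 1: cell (1,5)='T' (+3 fires, +1 burnt)
Step 2: cell (1,5)='T' (+6 fires, +3 burnt)
Step 3: cell (1,5)='T' (+6 fires, +6 burnt)
Step 4: cell (1,5)='T' (+7 fires, +6 burnt)
Step 5: cell (1,5)='T' (+5 fires, +7 burnt)
Step 6: cell (1,5)='T' (+3 fires, +5 burnt)
Step 7: cell (1,5)='F' (+2 fires, +3 burnt)
  -> target ignites at step 7
Step 8: cell (1,5)='.' (+0 fires, +2 burnt)
  fire out at step 8

7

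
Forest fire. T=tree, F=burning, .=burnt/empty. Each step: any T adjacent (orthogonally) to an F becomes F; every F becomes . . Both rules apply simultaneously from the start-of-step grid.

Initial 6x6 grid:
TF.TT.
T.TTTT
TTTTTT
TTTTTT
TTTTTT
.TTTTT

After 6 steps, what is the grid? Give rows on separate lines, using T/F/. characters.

Step 1: 1 trees catch fire, 1 burn out
  F..TT.
  T.TTTT
  TTTTTT
  TTTTTT
  TTTTTT
  .TTTTT
Step 2: 1 trees catch fire, 1 burn out
  ...TT.
  F.TTTT
  TTTTTT
  TTTTTT
  TTTTTT
  .TTTTT
Step 3: 1 trees catch fire, 1 burn out
  ...TT.
  ..TTTT
  FTTTTT
  TTTTTT
  TTTTTT
  .TTTTT
Step 4: 2 trees catch fire, 1 burn out
  ...TT.
  ..TTTT
  .FTTTT
  FTTTTT
  TTTTTT
  .TTTTT
Step 5: 3 trees catch fire, 2 burn out
  ...TT.
  ..TTTT
  ..FTTT
  .FTTTT
  FTTTTT
  .TTTTT
Step 6: 4 trees catch fire, 3 burn out
  ...TT.
  ..FTTT
  ...FTT
  ..FTTT
  .FTTTT
  .TTTTT

...TT.
..FTTT
...FTT
..FTTT
.FTTTT
.TTTTT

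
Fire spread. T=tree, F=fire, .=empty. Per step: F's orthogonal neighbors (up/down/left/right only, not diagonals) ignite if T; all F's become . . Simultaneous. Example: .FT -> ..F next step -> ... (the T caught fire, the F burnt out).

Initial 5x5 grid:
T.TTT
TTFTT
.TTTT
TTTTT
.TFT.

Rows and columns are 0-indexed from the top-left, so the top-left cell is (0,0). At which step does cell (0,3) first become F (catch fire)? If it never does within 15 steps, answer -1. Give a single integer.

Step 1: cell (0,3)='T' (+7 fires, +2 burnt)
Step 2: cell (0,3)='F' (+7 fires, +7 burnt)
  -> target ignites at step 2
Step 3: cell (0,3)='.' (+5 fires, +7 burnt)
Step 4: cell (0,3)='.' (+0 fires, +5 burnt)
  fire out at step 4

2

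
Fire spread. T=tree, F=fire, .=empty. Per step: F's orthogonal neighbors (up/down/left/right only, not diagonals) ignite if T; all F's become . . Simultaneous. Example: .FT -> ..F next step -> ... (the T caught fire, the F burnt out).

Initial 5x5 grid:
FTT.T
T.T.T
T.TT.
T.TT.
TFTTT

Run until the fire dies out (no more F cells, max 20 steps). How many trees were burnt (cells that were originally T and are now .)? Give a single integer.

Step 1: +4 fires, +2 burnt (F count now 4)
Step 2: +5 fires, +4 burnt (F count now 5)
Step 3: +4 fires, +5 burnt (F count now 4)
Step 4: +1 fires, +4 burnt (F count now 1)
Step 5: +0 fires, +1 burnt (F count now 0)
Fire out after step 5
Initially T: 16, now '.': 23
Total burnt (originally-T cells now '.'): 14

Answer: 14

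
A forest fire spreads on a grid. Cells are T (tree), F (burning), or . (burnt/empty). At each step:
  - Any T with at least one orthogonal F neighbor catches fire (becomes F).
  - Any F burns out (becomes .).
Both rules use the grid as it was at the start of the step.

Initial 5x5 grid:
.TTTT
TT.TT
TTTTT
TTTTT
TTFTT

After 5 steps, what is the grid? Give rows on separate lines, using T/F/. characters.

Step 1: 3 trees catch fire, 1 burn out
  .TTTT
  TT.TT
  TTTTT
  TTFTT
  TF.FT
Step 2: 5 trees catch fire, 3 burn out
  .TTTT
  TT.TT
  TTFTT
  TF.FT
  F...F
Step 3: 4 trees catch fire, 5 burn out
  .TTTT
  TT.TT
  TF.FT
  F...F
  .....
Step 4: 4 trees catch fire, 4 burn out
  .TTTT
  TF.FT
  F...F
  .....
  .....
Step 5: 4 trees catch fire, 4 burn out
  .FTFT
  F...F
  .....
  .....
  .....

.FTFT
F...F
.....
.....
.....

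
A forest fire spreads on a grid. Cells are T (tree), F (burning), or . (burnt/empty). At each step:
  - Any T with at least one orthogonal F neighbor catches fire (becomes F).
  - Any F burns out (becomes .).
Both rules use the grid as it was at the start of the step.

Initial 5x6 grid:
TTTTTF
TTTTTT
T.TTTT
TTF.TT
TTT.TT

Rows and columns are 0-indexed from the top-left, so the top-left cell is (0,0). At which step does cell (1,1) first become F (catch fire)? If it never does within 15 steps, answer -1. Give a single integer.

Step 1: cell (1,1)='T' (+5 fires, +2 burnt)
Step 2: cell (1,1)='T' (+7 fires, +5 burnt)
Step 3: cell (1,1)='F' (+7 fires, +7 burnt)
  -> target ignites at step 3
Step 4: cell (1,1)='.' (+4 fires, +7 burnt)
Step 5: cell (1,1)='.' (+2 fires, +4 burnt)
Step 6: cell (1,1)='.' (+0 fires, +2 burnt)
  fire out at step 6

3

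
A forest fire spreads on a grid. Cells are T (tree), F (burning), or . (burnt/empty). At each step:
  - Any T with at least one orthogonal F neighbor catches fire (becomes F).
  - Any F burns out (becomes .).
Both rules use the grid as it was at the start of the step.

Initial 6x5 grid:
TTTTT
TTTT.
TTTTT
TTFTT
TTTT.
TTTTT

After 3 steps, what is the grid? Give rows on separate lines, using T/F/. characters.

Step 1: 4 trees catch fire, 1 burn out
  TTTTT
  TTTT.
  TTFTT
  TF.FT
  TTFT.
  TTTTT
Step 2: 8 trees catch fire, 4 burn out
  TTTTT
  TTFT.
  TF.FT
  F...F
  TF.F.
  TTFTT
Step 3: 8 trees catch fire, 8 burn out
  TTFTT
  TF.F.
  F...F
  .....
  F....
  TF.FT

TTFTT
TF.F.
F...F
.....
F....
TF.FT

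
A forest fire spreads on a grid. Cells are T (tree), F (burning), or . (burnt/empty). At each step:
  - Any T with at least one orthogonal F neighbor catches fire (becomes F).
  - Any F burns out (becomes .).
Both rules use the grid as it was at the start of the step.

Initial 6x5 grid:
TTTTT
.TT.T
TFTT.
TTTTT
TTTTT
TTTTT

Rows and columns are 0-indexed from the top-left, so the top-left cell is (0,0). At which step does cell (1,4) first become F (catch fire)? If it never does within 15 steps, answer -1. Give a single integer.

Step 1: cell (1,4)='T' (+4 fires, +1 burnt)
Step 2: cell (1,4)='T' (+6 fires, +4 burnt)
Step 3: cell (1,4)='T' (+6 fires, +6 burnt)
Step 4: cell (1,4)='T' (+5 fires, +6 burnt)
Step 5: cell (1,4)='T' (+3 fires, +5 burnt)
Step 6: cell (1,4)='F' (+2 fires, +3 burnt)
  -> target ignites at step 6
Step 7: cell (1,4)='.' (+0 fires, +2 burnt)
  fire out at step 7

6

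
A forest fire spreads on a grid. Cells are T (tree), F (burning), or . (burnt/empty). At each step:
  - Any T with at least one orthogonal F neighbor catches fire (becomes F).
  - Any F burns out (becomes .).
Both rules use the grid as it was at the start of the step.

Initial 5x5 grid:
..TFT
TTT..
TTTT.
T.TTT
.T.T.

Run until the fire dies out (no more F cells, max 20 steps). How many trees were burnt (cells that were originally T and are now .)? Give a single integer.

Step 1: +2 fires, +1 burnt (F count now 2)
Step 2: +1 fires, +2 burnt (F count now 1)
Step 3: +2 fires, +1 burnt (F count now 2)
Step 4: +4 fires, +2 burnt (F count now 4)
Step 5: +2 fires, +4 burnt (F count now 2)
Step 6: +3 fires, +2 burnt (F count now 3)
Step 7: +0 fires, +3 burnt (F count now 0)
Fire out after step 7
Initially T: 15, now '.': 24
Total burnt (originally-T cells now '.'): 14

Answer: 14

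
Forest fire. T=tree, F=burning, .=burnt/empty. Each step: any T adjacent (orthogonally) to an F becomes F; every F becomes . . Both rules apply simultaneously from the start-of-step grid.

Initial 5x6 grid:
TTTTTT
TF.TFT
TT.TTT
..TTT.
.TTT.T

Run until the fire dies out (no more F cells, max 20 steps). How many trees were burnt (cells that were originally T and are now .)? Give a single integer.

Answer: 20

Derivation:
Step 1: +7 fires, +2 burnt (F count now 7)
Step 2: +8 fires, +7 burnt (F count now 8)
Step 3: +1 fires, +8 burnt (F count now 1)
Step 4: +2 fires, +1 burnt (F count now 2)
Step 5: +1 fires, +2 burnt (F count now 1)
Step 6: +1 fires, +1 burnt (F count now 1)
Step 7: +0 fires, +1 burnt (F count now 0)
Fire out after step 7
Initially T: 21, now '.': 29
Total burnt (originally-T cells now '.'): 20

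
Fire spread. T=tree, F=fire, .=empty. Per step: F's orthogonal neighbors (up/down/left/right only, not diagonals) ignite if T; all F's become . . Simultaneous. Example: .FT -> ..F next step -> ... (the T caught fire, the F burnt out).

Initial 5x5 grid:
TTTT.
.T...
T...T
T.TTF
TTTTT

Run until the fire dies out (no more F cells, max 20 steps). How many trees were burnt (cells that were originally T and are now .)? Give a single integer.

Step 1: +3 fires, +1 burnt (F count now 3)
Step 2: +2 fires, +3 burnt (F count now 2)
Step 3: +1 fires, +2 burnt (F count now 1)
Step 4: +1 fires, +1 burnt (F count now 1)
Step 5: +1 fires, +1 burnt (F count now 1)
Step 6: +1 fires, +1 burnt (F count now 1)
Step 7: +1 fires, +1 burnt (F count now 1)
Step 8: +0 fires, +1 burnt (F count now 0)
Fire out after step 8
Initially T: 15, now '.': 20
Total burnt (originally-T cells now '.'): 10

Answer: 10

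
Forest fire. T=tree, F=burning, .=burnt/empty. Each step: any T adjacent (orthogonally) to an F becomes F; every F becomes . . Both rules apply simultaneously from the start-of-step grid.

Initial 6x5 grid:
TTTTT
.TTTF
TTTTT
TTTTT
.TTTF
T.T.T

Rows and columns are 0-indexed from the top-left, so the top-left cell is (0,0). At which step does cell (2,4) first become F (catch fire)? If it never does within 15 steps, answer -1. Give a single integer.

Step 1: cell (2,4)='F' (+6 fires, +2 burnt)
  -> target ignites at step 1
Step 2: cell (2,4)='.' (+5 fires, +6 burnt)
Step 3: cell (2,4)='.' (+6 fires, +5 burnt)
Step 4: cell (2,4)='.' (+3 fires, +6 burnt)
Step 5: cell (2,4)='.' (+3 fires, +3 burnt)
Step 6: cell (2,4)='.' (+0 fires, +3 burnt)
  fire out at step 6

1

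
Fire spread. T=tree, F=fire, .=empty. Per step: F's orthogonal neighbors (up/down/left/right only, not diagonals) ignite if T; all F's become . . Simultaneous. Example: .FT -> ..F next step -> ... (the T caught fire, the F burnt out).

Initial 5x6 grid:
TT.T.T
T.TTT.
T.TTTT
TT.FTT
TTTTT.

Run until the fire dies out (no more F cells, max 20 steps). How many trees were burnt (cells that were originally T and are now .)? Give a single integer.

Step 1: +3 fires, +1 burnt (F count now 3)
Step 2: +6 fires, +3 burnt (F count now 6)
Step 3: +5 fires, +6 burnt (F count now 5)
Step 4: +2 fires, +5 burnt (F count now 2)
Step 5: +1 fires, +2 burnt (F count now 1)
Step 6: +1 fires, +1 burnt (F count now 1)
Step 7: +1 fires, +1 burnt (F count now 1)
Step 8: +1 fires, +1 burnt (F count now 1)
Step 9: +1 fires, +1 burnt (F count now 1)
Step 10: +0 fires, +1 burnt (F count now 0)
Fire out after step 10
Initially T: 22, now '.': 29
Total burnt (originally-T cells now '.'): 21

Answer: 21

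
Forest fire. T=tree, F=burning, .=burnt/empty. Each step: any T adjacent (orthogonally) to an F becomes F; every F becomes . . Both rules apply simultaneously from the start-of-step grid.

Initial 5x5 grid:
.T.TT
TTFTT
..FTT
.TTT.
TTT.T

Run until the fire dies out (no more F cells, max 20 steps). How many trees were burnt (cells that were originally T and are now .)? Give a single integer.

Step 1: +4 fires, +2 burnt (F count now 4)
Step 2: +8 fires, +4 burnt (F count now 8)
Step 3: +2 fires, +8 burnt (F count now 2)
Step 4: +1 fires, +2 burnt (F count now 1)
Step 5: +0 fires, +1 burnt (F count now 0)
Fire out after step 5
Initially T: 16, now '.': 24
Total burnt (originally-T cells now '.'): 15

Answer: 15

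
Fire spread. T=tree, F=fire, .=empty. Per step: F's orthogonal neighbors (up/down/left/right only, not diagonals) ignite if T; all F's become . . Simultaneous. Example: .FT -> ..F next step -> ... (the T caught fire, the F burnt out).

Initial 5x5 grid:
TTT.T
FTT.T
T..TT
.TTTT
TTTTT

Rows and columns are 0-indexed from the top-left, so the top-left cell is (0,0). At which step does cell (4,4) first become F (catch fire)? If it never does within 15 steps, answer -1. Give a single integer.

Step 1: cell (4,4)='T' (+3 fires, +1 burnt)
Step 2: cell (4,4)='T' (+2 fires, +3 burnt)
Step 3: cell (4,4)='T' (+1 fires, +2 burnt)
Step 4: cell (4,4)='T' (+0 fires, +1 burnt)
  fire out at step 4
Target never catches fire within 15 steps

-1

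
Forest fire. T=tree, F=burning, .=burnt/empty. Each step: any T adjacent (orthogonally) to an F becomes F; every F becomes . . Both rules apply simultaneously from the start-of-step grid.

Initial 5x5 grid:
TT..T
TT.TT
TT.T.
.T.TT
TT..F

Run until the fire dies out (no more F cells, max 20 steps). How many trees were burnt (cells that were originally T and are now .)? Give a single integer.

Answer: 6

Derivation:
Step 1: +1 fires, +1 burnt (F count now 1)
Step 2: +1 fires, +1 burnt (F count now 1)
Step 3: +1 fires, +1 burnt (F count now 1)
Step 4: +1 fires, +1 burnt (F count now 1)
Step 5: +1 fires, +1 burnt (F count now 1)
Step 6: +1 fires, +1 burnt (F count now 1)
Step 7: +0 fires, +1 burnt (F count now 0)
Fire out after step 7
Initially T: 15, now '.': 16
Total burnt (originally-T cells now '.'): 6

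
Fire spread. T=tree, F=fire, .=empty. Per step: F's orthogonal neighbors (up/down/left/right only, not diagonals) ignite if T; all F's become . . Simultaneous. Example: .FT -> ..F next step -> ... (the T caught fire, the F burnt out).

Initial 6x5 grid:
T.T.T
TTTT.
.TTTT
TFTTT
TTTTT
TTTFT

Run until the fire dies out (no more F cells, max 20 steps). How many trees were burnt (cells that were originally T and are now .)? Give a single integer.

Answer: 23

Derivation:
Step 1: +7 fires, +2 burnt (F count now 7)
Step 2: +7 fires, +7 burnt (F count now 7)
Step 3: +5 fires, +7 burnt (F count now 5)
Step 4: +4 fires, +5 burnt (F count now 4)
Step 5: +0 fires, +4 burnt (F count now 0)
Fire out after step 5
Initially T: 24, now '.': 29
Total burnt (originally-T cells now '.'): 23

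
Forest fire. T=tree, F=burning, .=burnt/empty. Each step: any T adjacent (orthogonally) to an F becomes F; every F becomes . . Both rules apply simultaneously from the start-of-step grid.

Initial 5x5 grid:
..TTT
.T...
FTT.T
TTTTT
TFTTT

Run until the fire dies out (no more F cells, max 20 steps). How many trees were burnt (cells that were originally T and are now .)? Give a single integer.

Answer: 13

Derivation:
Step 1: +5 fires, +2 burnt (F count now 5)
Step 2: +4 fires, +5 burnt (F count now 4)
Step 3: +2 fires, +4 burnt (F count now 2)
Step 4: +1 fires, +2 burnt (F count now 1)
Step 5: +1 fires, +1 burnt (F count now 1)
Step 6: +0 fires, +1 burnt (F count now 0)
Fire out after step 6
Initially T: 16, now '.': 22
Total burnt (originally-T cells now '.'): 13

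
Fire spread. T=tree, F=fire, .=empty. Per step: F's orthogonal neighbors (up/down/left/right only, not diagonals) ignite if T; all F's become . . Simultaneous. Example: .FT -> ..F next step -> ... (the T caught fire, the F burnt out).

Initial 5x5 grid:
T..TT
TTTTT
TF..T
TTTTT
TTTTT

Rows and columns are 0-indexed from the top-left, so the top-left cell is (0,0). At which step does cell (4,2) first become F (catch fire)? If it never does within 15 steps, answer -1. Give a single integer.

Step 1: cell (4,2)='T' (+3 fires, +1 burnt)
Step 2: cell (4,2)='T' (+5 fires, +3 burnt)
Step 3: cell (4,2)='F' (+5 fires, +5 burnt)
  -> target ignites at step 3
Step 4: cell (4,2)='.' (+4 fires, +5 burnt)
Step 5: cell (4,2)='.' (+3 fires, +4 burnt)
Step 6: cell (4,2)='.' (+0 fires, +3 burnt)
  fire out at step 6

3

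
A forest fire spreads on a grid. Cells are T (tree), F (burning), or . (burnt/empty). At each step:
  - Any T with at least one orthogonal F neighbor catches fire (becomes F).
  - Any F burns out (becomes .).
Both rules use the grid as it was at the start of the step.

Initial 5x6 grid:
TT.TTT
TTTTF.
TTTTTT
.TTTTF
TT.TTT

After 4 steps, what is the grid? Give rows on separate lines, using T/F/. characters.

Step 1: 6 trees catch fire, 2 burn out
  TT.TFT
  TTTF..
  TTTTFF
  .TTTF.
  TT.TTF
Step 2: 6 trees catch fire, 6 burn out
  TT.F.F
  TTF...
  TTTF..
  .TTF..
  TT.TF.
Step 3: 4 trees catch fire, 6 burn out
  TT....
  TF....
  TTF...
  .TF...
  TT.F..
Step 4: 4 trees catch fire, 4 burn out
  TF....
  F.....
  TF....
  .F....
  TT....

TF....
F.....
TF....
.F....
TT....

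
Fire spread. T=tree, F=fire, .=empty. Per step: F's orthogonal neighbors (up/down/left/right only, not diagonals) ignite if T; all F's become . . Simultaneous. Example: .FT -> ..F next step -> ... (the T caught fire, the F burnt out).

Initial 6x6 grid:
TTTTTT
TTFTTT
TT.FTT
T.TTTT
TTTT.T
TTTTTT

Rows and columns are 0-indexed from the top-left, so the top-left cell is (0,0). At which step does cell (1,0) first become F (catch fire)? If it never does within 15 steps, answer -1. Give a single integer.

Step 1: cell (1,0)='T' (+5 fires, +2 burnt)
Step 2: cell (1,0)='F' (+9 fires, +5 burnt)
  -> target ignites at step 2
Step 3: cell (1,0)='.' (+7 fires, +9 burnt)
Step 4: cell (1,0)='.' (+6 fires, +7 burnt)
Step 5: cell (1,0)='.' (+3 fires, +6 burnt)
Step 6: cell (1,0)='.' (+1 fires, +3 burnt)
Step 7: cell (1,0)='.' (+0 fires, +1 burnt)
  fire out at step 7

2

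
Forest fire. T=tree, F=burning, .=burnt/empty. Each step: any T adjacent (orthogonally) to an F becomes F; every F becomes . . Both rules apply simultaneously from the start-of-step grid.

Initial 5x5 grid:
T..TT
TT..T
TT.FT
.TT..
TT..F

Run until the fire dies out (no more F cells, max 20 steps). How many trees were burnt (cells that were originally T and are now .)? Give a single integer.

Answer: 4

Derivation:
Step 1: +1 fires, +2 burnt (F count now 1)
Step 2: +1 fires, +1 burnt (F count now 1)
Step 3: +1 fires, +1 burnt (F count now 1)
Step 4: +1 fires, +1 burnt (F count now 1)
Step 5: +0 fires, +1 burnt (F count now 0)
Fire out after step 5
Initially T: 13, now '.': 16
Total burnt (originally-T cells now '.'): 4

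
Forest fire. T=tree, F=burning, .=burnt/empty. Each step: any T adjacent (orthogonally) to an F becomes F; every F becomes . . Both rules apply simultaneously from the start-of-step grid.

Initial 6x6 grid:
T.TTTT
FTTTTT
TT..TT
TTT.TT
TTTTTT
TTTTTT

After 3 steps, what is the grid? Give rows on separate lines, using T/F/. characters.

Step 1: 3 trees catch fire, 1 burn out
  F.TTTT
  .FTTTT
  FT..TT
  TTT.TT
  TTTTTT
  TTTTTT
Step 2: 3 trees catch fire, 3 burn out
  ..TTTT
  ..FTTT
  .F..TT
  FTT.TT
  TTTTTT
  TTTTTT
Step 3: 4 trees catch fire, 3 burn out
  ..FTTT
  ...FTT
  ....TT
  .FT.TT
  FTTTTT
  TTTTTT

..FTTT
...FTT
....TT
.FT.TT
FTTTTT
TTTTTT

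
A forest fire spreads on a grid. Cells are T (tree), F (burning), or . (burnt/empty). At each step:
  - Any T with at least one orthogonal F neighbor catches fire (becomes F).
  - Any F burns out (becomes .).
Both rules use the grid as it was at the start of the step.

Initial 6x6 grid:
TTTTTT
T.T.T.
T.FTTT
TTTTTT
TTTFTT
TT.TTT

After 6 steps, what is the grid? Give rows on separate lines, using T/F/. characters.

Step 1: 7 trees catch fire, 2 burn out
  TTTTTT
  T.F.T.
  T..FTT
  TTFFTT
  TTF.FT
  TT.FTT
Step 2: 7 trees catch fire, 7 burn out
  TTFTTT
  T...T.
  T...FT
  TF..FT
  TF...F
  TT..FT
Step 3: 9 trees catch fire, 7 burn out
  TF.FTT
  T...F.
  T....F
  F....F
  F.....
  TF...F
Step 4: 4 trees catch fire, 9 burn out
  F...FT
  T.....
  F.....
  ......
  ......
  F.....
Step 5: 2 trees catch fire, 4 burn out
  .....F
  F.....
  ......
  ......
  ......
  ......
Step 6: 0 trees catch fire, 2 burn out
  ......
  ......
  ......
  ......
  ......
  ......

......
......
......
......
......
......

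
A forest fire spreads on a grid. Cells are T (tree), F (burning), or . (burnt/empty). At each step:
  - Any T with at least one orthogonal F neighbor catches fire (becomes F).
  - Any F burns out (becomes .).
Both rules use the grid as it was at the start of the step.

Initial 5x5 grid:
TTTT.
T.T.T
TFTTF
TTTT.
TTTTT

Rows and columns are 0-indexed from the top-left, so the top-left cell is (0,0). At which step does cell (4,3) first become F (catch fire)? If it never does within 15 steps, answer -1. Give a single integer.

Step 1: cell (4,3)='T' (+5 fires, +2 burnt)
Step 2: cell (4,3)='T' (+6 fires, +5 burnt)
Step 3: cell (4,3)='F' (+5 fires, +6 burnt)
  -> target ignites at step 3
Step 4: cell (4,3)='.' (+3 fires, +5 burnt)
Step 5: cell (4,3)='.' (+0 fires, +3 burnt)
  fire out at step 5

3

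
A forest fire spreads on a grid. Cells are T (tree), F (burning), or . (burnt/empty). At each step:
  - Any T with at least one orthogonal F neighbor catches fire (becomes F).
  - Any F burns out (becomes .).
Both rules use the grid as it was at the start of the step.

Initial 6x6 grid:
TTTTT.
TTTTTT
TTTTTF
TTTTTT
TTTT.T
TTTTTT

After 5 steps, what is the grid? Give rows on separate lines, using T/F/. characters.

Step 1: 3 trees catch fire, 1 burn out
  TTTTT.
  TTTTTF
  TTTTF.
  TTTTTF
  TTTT.T
  TTTTTT
Step 2: 4 trees catch fire, 3 burn out
  TTTTT.
  TTTTF.
  TTTF..
  TTTTF.
  TTTT.F
  TTTTTT
Step 3: 5 trees catch fire, 4 burn out
  TTTTF.
  TTTF..
  TTF...
  TTTF..
  TTTT..
  TTTTTF
Step 4: 6 trees catch fire, 5 burn out
  TTTF..
  TTF...
  TF....
  TTF...
  TTTF..
  TTTTF.
Step 5: 6 trees catch fire, 6 burn out
  TTF...
  TF....
  F.....
  TF....
  TTF...
  TTTF..

TTF...
TF....
F.....
TF....
TTF...
TTTF..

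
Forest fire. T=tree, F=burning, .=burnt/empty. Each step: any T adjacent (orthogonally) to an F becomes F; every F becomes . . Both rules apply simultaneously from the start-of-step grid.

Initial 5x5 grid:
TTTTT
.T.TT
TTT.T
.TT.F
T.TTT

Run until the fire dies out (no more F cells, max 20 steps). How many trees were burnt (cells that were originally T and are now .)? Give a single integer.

Step 1: +2 fires, +1 burnt (F count now 2)
Step 2: +2 fires, +2 burnt (F count now 2)
Step 3: +3 fires, +2 burnt (F count now 3)
Step 4: +2 fires, +3 burnt (F count now 2)
Step 5: +3 fires, +2 burnt (F count now 3)
Step 6: +2 fires, +3 burnt (F count now 2)
Step 7: +3 fires, +2 burnt (F count now 3)
Step 8: +0 fires, +3 burnt (F count now 0)
Fire out after step 8
Initially T: 18, now '.': 24
Total burnt (originally-T cells now '.'): 17

Answer: 17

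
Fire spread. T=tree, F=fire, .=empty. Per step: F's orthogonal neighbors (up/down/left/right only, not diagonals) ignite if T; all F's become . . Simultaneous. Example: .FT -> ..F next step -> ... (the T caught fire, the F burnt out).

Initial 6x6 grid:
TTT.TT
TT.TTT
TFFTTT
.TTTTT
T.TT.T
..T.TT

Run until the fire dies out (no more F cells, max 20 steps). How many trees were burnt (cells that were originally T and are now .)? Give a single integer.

Answer: 25

Derivation:
Step 1: +5 fires, +2 burnt (F count now 5)
Step 2: +6 fires, +5 burnt (F count now 6)
Step 3: +7 fires, +6 burnt (F count now 7)
Step 4: +3 fires, +7 burnt (F count now 3)
Step 5: +2 fires, +3 burnt (F count now 2)
Step 6: +1 fires, +2 burnt (F count now 1)
Step 7: +1 fires, +1 burnt (F count now 1)
Step 8: +0 fires, +1 burnt (F count now 0)
Fire out after step 8
Initially T: 26, now '.': 35
Total burnt (originally-T cells now '.'): 25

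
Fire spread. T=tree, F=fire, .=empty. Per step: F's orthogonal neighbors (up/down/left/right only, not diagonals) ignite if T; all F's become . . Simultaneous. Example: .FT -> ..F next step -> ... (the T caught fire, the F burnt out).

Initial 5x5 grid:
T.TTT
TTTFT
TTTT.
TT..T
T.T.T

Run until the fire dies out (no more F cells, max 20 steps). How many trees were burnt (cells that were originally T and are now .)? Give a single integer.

Step 1: +4 fires, +1 burnt (F count now 4)
Step 2: +4 fires, +4 burnt (F count now 4)
Step 3: +2 fires, +4 burnt (F count now 2)
Step 4: +3 fires, +2 burnt (F count now 3)
Step 5: +1 fires, +3 burnt (F count now 1)
Step 6: +1 fires, +1 burnt (F count now 1)
Step 7: +0 fires, +1 burnt (F count now 0)
Fire out after step 7
Initially T: 18, now '.': 22
Total burnt (originally-T cells now '.'): 15

Answer: 15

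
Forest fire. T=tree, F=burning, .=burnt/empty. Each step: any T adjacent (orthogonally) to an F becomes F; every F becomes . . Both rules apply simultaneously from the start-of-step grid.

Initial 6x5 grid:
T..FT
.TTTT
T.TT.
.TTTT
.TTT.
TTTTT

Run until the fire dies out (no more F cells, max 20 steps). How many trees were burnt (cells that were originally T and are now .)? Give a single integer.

Answer: 19

Derivation:
Step 1: +2 fires, +1 burnt (F count now 2)
Step 2: +3 fires, +2 burnt (F count now 3)
Step 3: +3 fires, +3 burnt (F count now 3)
Step 4: +3 fires, +3 burnt (F count now 3)
Step 5: +3 fires, +3 burnt (F count now 3)
Step 6: +3 fires, +3 burnt (F count now 3)
Step 7: +1 fires, +3 burnt (F count now 1)
Step 8: +1 fires, +1 burnt (F count now 1)
Step 9: +0 fires, +1 burnt (F count now 0)
Fire out after step 9
Initially T: 21, now '.': 28
Total burnt (originally-T cells now '.'): 19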